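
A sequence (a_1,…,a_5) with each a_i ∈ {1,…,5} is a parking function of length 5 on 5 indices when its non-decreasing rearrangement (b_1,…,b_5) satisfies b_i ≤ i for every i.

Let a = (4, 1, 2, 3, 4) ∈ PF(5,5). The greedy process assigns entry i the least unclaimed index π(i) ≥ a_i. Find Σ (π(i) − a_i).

Σπ = 15 ({1..5} each once); Σa = 4+1+2+3+4 = 14; disp = 15−14 = 1.

1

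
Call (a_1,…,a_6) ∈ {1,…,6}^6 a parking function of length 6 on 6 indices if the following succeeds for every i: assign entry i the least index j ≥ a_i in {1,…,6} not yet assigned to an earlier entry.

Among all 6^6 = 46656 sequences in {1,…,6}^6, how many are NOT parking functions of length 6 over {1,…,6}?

|PF| = (7−6)·7^(6−1) = 1×16807 = 16807
One tuple (6,6,6,3,4,6) → sorted (3,4,6,6,6,6): b_1=3>1, not a PF.
6^6 − 16807 = 46656 − 16807 = 29849

29849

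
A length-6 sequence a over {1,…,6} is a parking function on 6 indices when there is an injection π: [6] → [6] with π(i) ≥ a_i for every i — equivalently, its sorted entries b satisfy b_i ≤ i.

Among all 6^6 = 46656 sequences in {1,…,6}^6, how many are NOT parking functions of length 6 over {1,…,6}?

Count = (6−6+1)·(6+1)^(6−1) = 1×16807 = 16807 (Konheim–Weiss)
Check (6,6,2,5,2,2) → sorted (2,2,2,5,6,6): b_1=2>1, not a PF.
So 46656 − 16807 = 29849 fail.

29849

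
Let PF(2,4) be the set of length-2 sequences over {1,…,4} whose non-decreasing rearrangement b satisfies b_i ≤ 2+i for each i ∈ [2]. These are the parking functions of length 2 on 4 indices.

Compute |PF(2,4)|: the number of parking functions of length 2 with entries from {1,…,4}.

15

Count = (4−2+1)·(4+1)^(2−1) = 3 · 5 = 15 [KW]
E.g. (3,1) → sorted (1,3): b_i ≤ 2+i ∀i, a PF.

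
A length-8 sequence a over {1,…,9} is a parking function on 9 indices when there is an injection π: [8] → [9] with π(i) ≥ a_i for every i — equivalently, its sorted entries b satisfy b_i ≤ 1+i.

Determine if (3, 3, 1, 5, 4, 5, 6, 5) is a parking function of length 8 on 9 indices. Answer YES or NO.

Sorted: b = (1, 3, 3, 4, 5, 5, 5, 6).
  b_1=1 ≤ 2
  b_2=3 ≤ 3
  b_3=3 ≤ 4
  b_4=4 ≤ 5
  b_5=5 ≤ 6
  b_6=5 ≤ 7
  b_7=5 ≤ 8
  b_8=6 ≤ 9
All bounds hold ⇒ YES

YES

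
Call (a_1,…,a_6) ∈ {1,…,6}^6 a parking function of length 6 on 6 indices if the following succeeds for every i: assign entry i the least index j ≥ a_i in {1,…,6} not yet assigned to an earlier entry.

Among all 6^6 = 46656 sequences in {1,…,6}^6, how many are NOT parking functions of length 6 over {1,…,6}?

Count = (6+1−6)·(6+1)^{6−1} = 1 · 16807 = 16807 (Konheim–Weiss)
E.g. (6,6,5,4,1,6) → sorted (1,4,5,6,6,6): b_2=4>2, not a PF.
Total 46656; non-PF = 46656−16807 = 29849

29849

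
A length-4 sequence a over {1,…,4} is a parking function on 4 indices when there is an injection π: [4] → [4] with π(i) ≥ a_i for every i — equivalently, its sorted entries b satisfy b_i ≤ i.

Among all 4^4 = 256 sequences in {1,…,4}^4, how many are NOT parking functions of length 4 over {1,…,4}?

|PF| = 1·5^3 = 1×125 = 125
Example (4,3,4,4) → sorted (3,4,4,4): b_1=3>1, not a PF.
4^4 − 125 = 256 − 125 = 131

131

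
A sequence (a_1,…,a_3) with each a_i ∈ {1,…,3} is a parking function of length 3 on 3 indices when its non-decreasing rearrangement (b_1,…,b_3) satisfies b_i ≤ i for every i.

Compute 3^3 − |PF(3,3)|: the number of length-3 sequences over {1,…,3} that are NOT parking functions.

11

|PF| = (4−3)·4^(3−1) = 1·16 = 16 [KW]
Check (3,2,2) → sorted (2,2,3): b_1=2>1, not a PF.
So 27 − 16 = 11 fail.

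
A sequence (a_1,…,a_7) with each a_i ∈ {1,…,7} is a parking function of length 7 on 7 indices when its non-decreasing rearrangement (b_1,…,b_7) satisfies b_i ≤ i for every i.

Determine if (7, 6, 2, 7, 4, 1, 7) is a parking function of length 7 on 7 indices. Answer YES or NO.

NO

Sorted: b = (1, 2, 4, 6, 7, 7, 7).
  b_1=1 ≤ 1
  b_2=2 ≤ 2
  b_3=4 > 3
  fails at i=3 ⇒ NO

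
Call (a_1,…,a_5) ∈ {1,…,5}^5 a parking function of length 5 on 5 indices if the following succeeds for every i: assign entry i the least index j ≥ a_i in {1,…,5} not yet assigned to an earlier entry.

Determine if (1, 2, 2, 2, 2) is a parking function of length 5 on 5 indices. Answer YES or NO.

Order a: b = (1, 2, 2, 2, 2).
  b_1=1 ≤ 1
  b_2=2 ≤ 2
  b_3=2 ≤ 3
  b_4=2 ≤ 4
  b_5=2 ≤ 5
All bounds hold ⇒ YES

YES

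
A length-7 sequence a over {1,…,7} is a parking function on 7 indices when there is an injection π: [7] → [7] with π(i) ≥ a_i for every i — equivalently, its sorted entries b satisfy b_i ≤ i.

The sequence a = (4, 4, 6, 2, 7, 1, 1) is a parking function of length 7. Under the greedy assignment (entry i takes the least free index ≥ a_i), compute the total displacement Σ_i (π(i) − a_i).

3

Σπ = 7·8/2 = 28 (π permutes [7]); Σa = 4+4+6+2+7+1+1 = 25; disp = 28−25 = 3.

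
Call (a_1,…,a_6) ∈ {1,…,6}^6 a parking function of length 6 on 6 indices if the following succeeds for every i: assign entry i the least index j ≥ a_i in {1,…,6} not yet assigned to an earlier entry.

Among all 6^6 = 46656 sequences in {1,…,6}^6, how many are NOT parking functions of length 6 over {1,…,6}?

29849

|PF| = (6−6+1)·(6+1)^(6−1) = 1 · 16807 = 16807 (Pollak)
Example (6,5,6,6,5,2) → sorted (2,5,5,6,6,6): b_1=2>1, not a PF.
6^6 − 16807 = 46656 − 16807 = 29849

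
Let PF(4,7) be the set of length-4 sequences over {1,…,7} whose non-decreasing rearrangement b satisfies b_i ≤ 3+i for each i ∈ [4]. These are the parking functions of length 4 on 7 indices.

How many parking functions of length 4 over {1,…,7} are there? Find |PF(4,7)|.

|PF(4,7)| = 4·8^3 = 4·512 = 2048 (Konheim–Weiss)
Check (2,7,2,4) → sorted (2,2,4,7): b_i ≤ 3+i ∀i, a PF.

2048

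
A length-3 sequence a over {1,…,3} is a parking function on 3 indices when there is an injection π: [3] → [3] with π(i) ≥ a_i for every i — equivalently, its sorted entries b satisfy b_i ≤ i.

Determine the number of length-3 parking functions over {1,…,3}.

16

#PF = (3+1−3)·(3+1)^{3−1} = 1×16 = 16 (Konheim–Weiss)
E.g. (3,2,1) → sorted (1,2,3): b_i ≤ i ∀i, a PF.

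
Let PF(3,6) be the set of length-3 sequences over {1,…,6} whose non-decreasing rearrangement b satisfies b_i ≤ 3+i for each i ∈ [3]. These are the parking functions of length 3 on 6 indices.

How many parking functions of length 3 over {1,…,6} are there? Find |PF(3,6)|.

#PF = (7−3)·7^(3−1) = 4 · 49 = 196
Check (6,2,5) → sorted (2,5,6): b_i ≤ 3+i ∀i, a PF.

196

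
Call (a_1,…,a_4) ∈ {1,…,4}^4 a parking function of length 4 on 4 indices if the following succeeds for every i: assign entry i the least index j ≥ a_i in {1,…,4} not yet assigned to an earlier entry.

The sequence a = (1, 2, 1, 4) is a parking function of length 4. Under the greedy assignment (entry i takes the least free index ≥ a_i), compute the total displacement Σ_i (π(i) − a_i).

Σπ = 4·5/2 = 10 (π permutes [4]); Σa = 1+2+1+4 = 8; disp = 10−8 = 2.

2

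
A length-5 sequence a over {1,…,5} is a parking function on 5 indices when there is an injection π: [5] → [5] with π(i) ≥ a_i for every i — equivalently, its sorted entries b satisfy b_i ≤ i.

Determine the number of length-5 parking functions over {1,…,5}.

#PF = (5−5+1)·(5+1)^(5−1) = 1×1296 = 1296 (Pollak)
E.g. (1,3,2,4,2) → sorted (1,2,2,3,4): b_i ≤ i ∀i, a PF.

1296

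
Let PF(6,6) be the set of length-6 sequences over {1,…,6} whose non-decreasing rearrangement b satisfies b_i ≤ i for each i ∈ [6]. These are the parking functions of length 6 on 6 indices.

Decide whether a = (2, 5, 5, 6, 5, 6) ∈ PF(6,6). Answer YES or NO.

Order a: b = (2, 5, 5, 5, 6, 6).
  b_1=2 > 1
  fails at i=1 ⇒ NO

NO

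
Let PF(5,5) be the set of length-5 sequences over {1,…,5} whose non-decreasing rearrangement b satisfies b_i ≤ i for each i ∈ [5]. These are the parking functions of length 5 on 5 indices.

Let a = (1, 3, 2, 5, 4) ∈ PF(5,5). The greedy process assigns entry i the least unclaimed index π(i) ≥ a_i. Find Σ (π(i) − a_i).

0

Σπ = 5·6/2 = 15 (π permutes [5]); Σa = 1+3+2+5+4 = 15; disp = 15−15 = 0.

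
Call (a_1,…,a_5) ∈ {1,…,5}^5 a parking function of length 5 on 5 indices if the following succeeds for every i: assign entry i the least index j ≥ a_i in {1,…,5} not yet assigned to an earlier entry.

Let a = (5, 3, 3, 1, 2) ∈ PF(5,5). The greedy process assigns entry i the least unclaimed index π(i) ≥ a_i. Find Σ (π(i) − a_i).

1

Σπ = 15 ({1..5} each once); Σa = 5+3+3+1+2 = 14; disp = 15−14 = 1.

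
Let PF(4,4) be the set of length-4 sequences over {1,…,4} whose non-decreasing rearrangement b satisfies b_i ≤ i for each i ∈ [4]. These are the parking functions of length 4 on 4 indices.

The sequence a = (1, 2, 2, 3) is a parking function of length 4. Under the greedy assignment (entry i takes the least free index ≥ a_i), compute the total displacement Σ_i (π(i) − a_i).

Σπ(i) = 1+…+4 = 10; Σa = 1+2+2+3 = 8; disp = 10−8 = 2.

2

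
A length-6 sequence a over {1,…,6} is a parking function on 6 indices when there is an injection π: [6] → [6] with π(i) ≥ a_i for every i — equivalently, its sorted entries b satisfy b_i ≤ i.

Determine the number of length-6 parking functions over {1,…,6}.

16807

|PF(6,6)| = (7−6)·7^(6−1) = 1·16807 = 16807
One tuple (1,2,6,3,2,1) → sorted (1,1,2,2,3,6): b_i ≤ i ∀i, a PF.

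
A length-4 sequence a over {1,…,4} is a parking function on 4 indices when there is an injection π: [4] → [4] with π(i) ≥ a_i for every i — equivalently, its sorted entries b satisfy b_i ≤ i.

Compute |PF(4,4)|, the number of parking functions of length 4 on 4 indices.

|PF| = (5−4)·5^(4−1) = 1×125 = 125 (Konheim–Weiss)
One tuple (1,4,2,2) → sorted (1,2,2,4): b_i ≤ i ∀i, a PF.

125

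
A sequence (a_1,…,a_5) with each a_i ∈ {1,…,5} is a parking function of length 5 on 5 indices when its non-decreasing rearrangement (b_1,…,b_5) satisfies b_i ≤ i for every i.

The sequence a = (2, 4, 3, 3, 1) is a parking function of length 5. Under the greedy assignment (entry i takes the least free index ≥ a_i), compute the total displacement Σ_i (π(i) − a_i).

Σπ(i) = 1+…+5 = 15; Σa = 2+4+3+3+1 = 13; disp = 15−13 = 2.

2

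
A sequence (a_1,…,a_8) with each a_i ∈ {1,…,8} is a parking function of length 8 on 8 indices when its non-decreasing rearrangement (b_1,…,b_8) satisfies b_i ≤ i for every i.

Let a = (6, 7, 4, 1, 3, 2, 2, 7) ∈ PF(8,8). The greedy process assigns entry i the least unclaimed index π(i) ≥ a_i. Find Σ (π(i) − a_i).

Σπ(i) = 1+…+8 = 36; Σa = 6+7+4+1+3+2+2+7 = 32; disp = 36−32 = 4.

4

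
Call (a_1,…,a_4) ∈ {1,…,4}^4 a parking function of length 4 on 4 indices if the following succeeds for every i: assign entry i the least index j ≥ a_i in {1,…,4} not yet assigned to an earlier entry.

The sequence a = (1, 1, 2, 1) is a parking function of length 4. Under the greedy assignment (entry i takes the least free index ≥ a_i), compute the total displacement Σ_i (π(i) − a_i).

5

Σπ(i) = 1+…+4 = 10; Σa = 1+1+2+1 = 5; disp = 10−5 = 5.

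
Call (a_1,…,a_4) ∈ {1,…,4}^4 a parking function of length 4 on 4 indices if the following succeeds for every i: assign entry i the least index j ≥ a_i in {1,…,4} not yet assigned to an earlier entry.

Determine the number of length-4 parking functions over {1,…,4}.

|PF(4,4)| = (4+1−4)·(4+1)^{4−1} = 1×125 = 125 (Pollak)
Check (1,4,3,2) → sorted (1,2,3,4): b_i ≤ i ∀i, a PF.

125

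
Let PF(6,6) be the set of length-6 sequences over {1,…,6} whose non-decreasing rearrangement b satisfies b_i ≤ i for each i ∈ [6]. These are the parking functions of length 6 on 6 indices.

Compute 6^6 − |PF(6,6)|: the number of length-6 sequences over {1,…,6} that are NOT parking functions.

#PF = (6−6+1)·(6+1)^(6−1) = 1·16807 = 16807 (Konheim–Weiss)
One tuple (4,5,6,2,5,6) → sorted (2,4,5,5,6,6): b_1=2>1, not a PF.
So 46656 − 16807 = 29849 fail.

29849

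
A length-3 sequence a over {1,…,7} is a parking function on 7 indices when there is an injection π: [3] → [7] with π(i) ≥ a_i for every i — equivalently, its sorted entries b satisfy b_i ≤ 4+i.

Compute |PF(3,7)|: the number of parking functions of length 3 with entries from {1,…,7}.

#PF = 5·8^2 = 5×64 = 320 (Pollak)
One tuple (3,2,3) → sorted (2,3,3): b_i ≤ 4+i ∀i, a PF.

320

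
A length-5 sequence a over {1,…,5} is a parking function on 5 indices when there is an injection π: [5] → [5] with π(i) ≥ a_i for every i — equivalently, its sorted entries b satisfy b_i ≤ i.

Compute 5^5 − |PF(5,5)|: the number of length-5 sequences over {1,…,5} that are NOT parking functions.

1829

Count = 1·6^4 = 1·1296 = 1296 [KW]
E.g. (3,3,5,5,2) → sorted (2,3,3,5,5): b_1=2>1, not a PF.
5^5 − 1296 = 3125 − 1296 = 1829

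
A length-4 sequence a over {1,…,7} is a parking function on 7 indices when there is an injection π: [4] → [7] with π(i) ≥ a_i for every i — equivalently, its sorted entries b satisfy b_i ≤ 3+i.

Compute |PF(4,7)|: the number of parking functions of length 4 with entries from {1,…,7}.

2048

#PF = 4·8^3 = 4·512 = 2048 (Konheim–Weiss)
E.g. (2,5,1,5) → sorted (1,2,5,5): b_i ≤ 3+i ∀i, a PF.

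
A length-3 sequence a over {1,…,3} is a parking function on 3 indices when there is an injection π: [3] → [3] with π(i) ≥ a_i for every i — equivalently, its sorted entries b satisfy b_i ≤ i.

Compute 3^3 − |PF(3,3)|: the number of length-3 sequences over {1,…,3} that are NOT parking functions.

11

|PF| = (4−3)·4^(3−1) = 1×16 = 16 [KW]
Check (3,3,2) → sorted (2,3,3): b_1=2>1, not a PF.
3^3 − 16 = 27 − 16 = 11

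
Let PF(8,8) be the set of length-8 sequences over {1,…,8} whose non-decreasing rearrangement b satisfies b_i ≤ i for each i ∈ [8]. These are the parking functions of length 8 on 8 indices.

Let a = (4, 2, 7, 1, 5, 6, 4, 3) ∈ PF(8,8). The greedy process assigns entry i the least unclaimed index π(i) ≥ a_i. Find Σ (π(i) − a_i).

4

Σπ = 36 ({1..8} each once); Σa = 4+2+7+1+5+6+4+3 = 32; disp = 36−32 = 4.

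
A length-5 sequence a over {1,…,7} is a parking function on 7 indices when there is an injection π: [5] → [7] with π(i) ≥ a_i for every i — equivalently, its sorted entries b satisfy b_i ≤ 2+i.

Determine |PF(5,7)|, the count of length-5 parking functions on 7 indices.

12288

#PF = (7−5+1)·(7+1)^(5−1) = 3 · 4096 = 12288
Example (2,4,1,2,3) → sorted (1,2,2,3,4): b_i ≤ 2+i ∀i, a PF.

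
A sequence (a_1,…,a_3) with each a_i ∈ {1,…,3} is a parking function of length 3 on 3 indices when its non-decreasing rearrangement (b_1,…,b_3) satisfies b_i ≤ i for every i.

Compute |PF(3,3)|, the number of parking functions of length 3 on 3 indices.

|PF| = (3+1−3)·(3+1)^{3−1} = 1×16 = 16 (Konheim–Weiss)
Example (2,1,3) → sorted (1,2,3): b_i ≤ i ∀i, a PF.

16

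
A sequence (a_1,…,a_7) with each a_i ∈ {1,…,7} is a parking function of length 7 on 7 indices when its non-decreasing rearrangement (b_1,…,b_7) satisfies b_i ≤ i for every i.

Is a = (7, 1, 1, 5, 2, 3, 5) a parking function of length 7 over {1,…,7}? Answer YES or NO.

Sorted: b = (1, 1, 2, 3, 5, 5, 7).
  b_1=1 ≤ 1
  b_2=1 ≤ 2
  b_3=2 ≤ 3
  b_4=3 ≤ 4
  b_5=5 ≤ 5
  b_6=5 ≤ 6
  b_7=7 ≤ 7
All bounds hold ⇒ YES

YES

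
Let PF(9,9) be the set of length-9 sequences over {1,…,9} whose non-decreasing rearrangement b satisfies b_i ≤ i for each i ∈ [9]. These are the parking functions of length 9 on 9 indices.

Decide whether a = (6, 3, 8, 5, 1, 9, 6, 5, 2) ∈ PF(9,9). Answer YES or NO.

Rearranged: b = (1, 2, 3, 5, 5, 6, 6, 8, 9).
  b_1=1 ≤ 1
  b_2=2 ≤ 2
  b_3=3 ≤ 3
  b_4=5 > 4
  fails at i=4 ⇒ NO

NO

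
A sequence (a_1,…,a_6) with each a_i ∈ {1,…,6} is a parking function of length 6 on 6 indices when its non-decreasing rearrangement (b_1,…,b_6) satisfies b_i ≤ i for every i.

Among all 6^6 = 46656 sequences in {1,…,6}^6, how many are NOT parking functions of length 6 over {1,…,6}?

29849

|PF(6,6)| = 1·7^5 = 1×16807 = 16807 [KW]
E.g. (3,3,2,2,4,2) → sorted (2,2,2,3,3,4): b_1=2>1, not a PF.
So 46656 − 16807 = 29849 fail.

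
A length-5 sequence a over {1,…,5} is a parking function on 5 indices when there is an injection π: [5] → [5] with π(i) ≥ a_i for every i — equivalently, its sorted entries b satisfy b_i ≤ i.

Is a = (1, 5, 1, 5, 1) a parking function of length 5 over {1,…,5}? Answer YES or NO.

Order a: b = (1, 1, 1, 5, 5).
  b_1=1 ≤ 1
  b_2=1 ≤ 2
  b_3=1 ≤ 3
  b_4=5 > 4
  fails at i=4 ⇒ NO

NO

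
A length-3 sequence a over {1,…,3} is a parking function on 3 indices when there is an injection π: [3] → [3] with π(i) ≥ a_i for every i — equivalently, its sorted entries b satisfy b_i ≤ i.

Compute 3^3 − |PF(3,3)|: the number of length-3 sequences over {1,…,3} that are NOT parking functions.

|PF| = (4−3)·4^(3−1) = 1 · 16 = 16
Check (3,2,3) → sorted (2,3,3): b_1=2>1, not a PF.
3^3 − 16 = 27 − 16 = 11

11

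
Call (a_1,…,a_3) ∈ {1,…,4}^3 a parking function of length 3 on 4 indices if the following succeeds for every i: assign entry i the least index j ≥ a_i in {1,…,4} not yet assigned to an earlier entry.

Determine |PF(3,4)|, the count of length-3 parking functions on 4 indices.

50

Count = 2·5^2 = 2 · 25 = 50 (Konheim–Weiss)
One tuple (4,1,2) → sorted (1,2,4): b_i ≤ 1+i ∀i, a PF.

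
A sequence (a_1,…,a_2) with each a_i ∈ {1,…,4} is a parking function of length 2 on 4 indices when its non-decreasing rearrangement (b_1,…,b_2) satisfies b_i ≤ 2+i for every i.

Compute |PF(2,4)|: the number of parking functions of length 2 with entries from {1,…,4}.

15

#PF = (4+1−2)·(4+1)^{2−1} = 3 · 5 = 15 [KW]
Example (4,3) → sorted (3,4): b_i ≤ 2+i ∀i, a PF.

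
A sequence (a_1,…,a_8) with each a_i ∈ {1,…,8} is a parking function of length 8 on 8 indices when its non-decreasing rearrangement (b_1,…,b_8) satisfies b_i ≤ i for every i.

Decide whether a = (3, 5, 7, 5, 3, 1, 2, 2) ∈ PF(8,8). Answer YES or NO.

Rearranged: b = (1, 2, 2, 3, 3, 5, 5, 7).
  b_1=1 ≤ 1
  b_2=2 ≤ 2
  b_3=2 ≤ 3
  b_4=3 ≤ 4
  b_5=3 ≤ 5
  b_6=5 ≤ 6
  b_7=5 ≤ 7
  b_8=7 ≤ 8
All bounds hold ⇒ YES

YES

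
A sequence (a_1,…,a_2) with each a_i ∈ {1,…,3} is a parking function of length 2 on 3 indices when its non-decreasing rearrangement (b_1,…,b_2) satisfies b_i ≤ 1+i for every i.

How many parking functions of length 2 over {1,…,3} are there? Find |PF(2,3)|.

|PF(2,3)| = (3+1−2)·(3+1)^{2−1} = 2×4 = 8
Check (1,2) → sorted (1,2): b_i ≤ 1+i ∀i, a PF.

8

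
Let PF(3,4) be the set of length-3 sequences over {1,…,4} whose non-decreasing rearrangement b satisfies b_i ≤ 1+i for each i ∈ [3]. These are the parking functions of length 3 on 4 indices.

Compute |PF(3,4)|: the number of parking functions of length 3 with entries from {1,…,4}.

50

|PF| = (4−3+1)·(4+1)^(3−1) = 2×25 = 50 (Konheim–Weiss)
Example (2,1,3) → sorted (1,2,3): b_i ≤ 1+i ∀i, a PF.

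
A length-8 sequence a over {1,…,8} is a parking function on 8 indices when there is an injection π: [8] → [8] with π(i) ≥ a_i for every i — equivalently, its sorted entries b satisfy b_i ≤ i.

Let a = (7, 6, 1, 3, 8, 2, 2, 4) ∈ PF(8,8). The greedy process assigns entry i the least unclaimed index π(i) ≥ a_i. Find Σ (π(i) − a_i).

Σπ = 8·9/2 = 36 (π permutes [8]); Σa = 7+6+1+3+8+2+2+4 = 33; disp = 36−33 = 3.

3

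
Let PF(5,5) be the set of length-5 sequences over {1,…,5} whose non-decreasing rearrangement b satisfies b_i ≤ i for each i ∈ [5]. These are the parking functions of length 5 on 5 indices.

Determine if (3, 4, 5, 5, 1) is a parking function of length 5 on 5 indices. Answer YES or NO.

Rearranged: b = (1, 3, 4, 5, 5).
  b_1=1 ≤ 1
  b_2=3 > 2
  fails at i=2 ⇒ NO

NO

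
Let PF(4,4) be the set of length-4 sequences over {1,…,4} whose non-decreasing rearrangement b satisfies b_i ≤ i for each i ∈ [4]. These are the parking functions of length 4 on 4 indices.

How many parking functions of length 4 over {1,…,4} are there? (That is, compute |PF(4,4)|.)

Count = (5−4)·5^(4−1) = 1·125 = 125 (Konheim–Weiss)
Example (1,1,1,4) → sorted (1,1,1,4): b_i ≤ i ∀i, a PF.

125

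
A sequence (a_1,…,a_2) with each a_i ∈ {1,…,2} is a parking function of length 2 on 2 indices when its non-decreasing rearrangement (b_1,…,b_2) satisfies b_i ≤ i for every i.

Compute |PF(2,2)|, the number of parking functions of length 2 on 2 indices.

|PF(2,2)| = (2+1−2)·(2+1)^{2−1} = 1×3 = 3
Example (1,1) → sorted (1,1): b_i ≤ i ∀i, a PF.

3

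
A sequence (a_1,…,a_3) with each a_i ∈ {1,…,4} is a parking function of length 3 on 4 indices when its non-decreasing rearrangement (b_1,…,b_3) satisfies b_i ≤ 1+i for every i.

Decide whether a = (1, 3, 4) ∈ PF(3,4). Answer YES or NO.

YES

Rearranged: b = (1, 3, 4).
  b_1=1 ≤ 2
  b_2=3 ≤ 3
  b_3=4 ≤ 4
All bounds hold ⇒ YES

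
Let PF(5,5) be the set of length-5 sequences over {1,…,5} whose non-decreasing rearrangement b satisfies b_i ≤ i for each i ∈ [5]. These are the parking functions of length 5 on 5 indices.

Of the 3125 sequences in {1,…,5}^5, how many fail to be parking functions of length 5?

1829

|PF(5,5)| = (5−5+1)·(5+1)^(5−1) = 1 · 1296 = 1296 (Pollak)
Check (5,4,5,5,4) → sorted (4,4,5,5,5): b_1=4>1, not a PF.
So 3125 − 1296 = 1829 fail.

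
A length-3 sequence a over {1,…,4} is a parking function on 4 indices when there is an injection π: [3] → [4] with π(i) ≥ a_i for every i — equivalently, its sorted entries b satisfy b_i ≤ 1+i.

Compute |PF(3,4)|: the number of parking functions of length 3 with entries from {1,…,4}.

Count = (5−3)·5^(3−1) = 2×25 = 50 (Konheim–Weiss)
E.g. (1,4,3) → sorted (1,3,4): b_i ≤ 1+i ∀i, a PF.

50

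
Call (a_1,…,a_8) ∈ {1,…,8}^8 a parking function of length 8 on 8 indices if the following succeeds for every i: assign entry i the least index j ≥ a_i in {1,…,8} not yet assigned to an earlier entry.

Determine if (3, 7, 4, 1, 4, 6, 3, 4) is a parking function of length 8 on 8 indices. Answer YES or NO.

NO

Order a: b = (1, 3, 3, 4, 4, 4, 6, 7).
  b_1=1 ≤ 1
  b_2=3 > 2
  fails at i=2 ⇒ NO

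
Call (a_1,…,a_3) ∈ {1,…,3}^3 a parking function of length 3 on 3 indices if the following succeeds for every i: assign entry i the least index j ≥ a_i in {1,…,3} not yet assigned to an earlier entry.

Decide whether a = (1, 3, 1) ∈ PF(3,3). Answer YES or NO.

YES

Rearranged: b = (1, 1, 3).
  b_1=1 ≤ 1
  b_2=1 ≤ 2
  b_3=3 ≤ 3
All bounds hold ⇒ YES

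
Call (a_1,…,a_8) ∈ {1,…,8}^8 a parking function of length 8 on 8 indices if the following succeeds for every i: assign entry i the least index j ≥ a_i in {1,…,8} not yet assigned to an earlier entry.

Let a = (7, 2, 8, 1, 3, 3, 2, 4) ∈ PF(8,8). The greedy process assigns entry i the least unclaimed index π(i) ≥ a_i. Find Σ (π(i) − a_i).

6

Σπ(i) = 1+…+8 = 36; Σa = 7+2+8+1+3+3+2+4 = 30; disp = 36−30 = 6.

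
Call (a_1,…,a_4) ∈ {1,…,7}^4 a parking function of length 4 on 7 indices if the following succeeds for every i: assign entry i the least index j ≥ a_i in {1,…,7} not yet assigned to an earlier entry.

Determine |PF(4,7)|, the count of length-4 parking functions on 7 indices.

|PF(4,7)| = (8−4)·8^(4−1) = 4·512 = 2048 (Pollak)
One tuple (2,1,1,6) → sorted (1,1,2,6): b_i ≤ 3+i ∀i, a PF.

2048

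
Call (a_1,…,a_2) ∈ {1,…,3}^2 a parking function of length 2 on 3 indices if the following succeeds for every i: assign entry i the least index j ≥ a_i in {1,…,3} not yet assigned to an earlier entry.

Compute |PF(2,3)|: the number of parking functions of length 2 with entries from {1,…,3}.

|PF| = (3−2+1)·(3+1)^(2−1) = 2×4 = 8 (Konheim–Weiss)
One tuple (1,2) → sorted (1,2): b_i ≤ 1+i ∀i, a PF.

8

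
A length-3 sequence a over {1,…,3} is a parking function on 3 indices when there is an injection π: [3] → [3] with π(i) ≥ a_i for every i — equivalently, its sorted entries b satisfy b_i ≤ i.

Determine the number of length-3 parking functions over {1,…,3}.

16

Count = (4−3)·4^(3−1) = 1×16 = 16 (Pollak)
E.g. (1,3,2) → sorted (1,2,3): b_i ≤ i ∀i, a PF.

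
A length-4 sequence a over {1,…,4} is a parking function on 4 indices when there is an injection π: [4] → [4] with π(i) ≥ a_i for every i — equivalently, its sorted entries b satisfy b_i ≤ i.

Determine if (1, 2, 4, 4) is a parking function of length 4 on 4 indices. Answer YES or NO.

NO

Order a: b = (1, 2, 4, 4).
  b_1=1 ≤ 1
  b_2=2 ≤ 2
  b_3=4 > 3
  fails at i=3 ⇒ NO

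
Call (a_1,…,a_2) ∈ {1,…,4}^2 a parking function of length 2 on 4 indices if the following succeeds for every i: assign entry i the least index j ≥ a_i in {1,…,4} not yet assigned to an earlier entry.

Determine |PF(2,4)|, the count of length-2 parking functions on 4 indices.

Count = (4+1−2)·(4+1)^{2−1} = 3×5 = 15
Check (1,1) → sorted (1,1): b_i ≤ 2+i ∀i, a PF.

15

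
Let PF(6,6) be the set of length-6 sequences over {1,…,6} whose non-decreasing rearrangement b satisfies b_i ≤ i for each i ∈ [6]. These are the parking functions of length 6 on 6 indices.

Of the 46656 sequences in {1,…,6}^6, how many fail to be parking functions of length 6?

29849

Count = (7−6)·7^(6−1) = 1·16807 = 16807 (Konheim–Weiss)
One tuple (4,4,2,2,6,6) → sorted (2,2,4,4,6,6): b_1=2>1, not a PF.
6^6 − 16807 = 46656 − 16807 = 29849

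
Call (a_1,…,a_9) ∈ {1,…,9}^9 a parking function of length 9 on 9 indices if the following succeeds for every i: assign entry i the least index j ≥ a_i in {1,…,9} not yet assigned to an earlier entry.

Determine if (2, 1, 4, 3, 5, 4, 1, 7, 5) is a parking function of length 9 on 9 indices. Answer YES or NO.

YES

Order a: b = (1, 1, 2, 3, 4, 4, 5, 5, 7).
  b_1=1 ≤ 1
  b_2=1 ≤ 2
  b_3=2 ≤ 3
  b_4=3 ≤ 4
  b_5=4 ≤ 5
  b_6=4 ≤ 6
  b_7=5 ≤ 7
  b_8=5 ≤ 8
  b_9=7 ≤ 9
All bounds hold ⇒ YES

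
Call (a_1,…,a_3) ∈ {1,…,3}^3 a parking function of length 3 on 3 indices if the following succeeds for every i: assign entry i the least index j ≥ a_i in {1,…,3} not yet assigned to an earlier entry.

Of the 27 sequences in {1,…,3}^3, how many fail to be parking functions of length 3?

#PF = (4−3)·4^(3−1) = 1·16 = 16
Check (3,3,2) → sorted (2,3,3): b_1=2>1, not a PF.
So 27 − 16 = 11 fail.

11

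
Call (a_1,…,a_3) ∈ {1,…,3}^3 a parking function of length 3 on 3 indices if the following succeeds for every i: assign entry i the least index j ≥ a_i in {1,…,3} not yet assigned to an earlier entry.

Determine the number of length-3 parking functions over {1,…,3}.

16

|PF(3,3)| = (3−3+1)·(3+1)^(3−1) = 1×16 = 16
E.g. (2,2,1) → sorted (1,2,2): b_i ≤ i ∀i, a PF.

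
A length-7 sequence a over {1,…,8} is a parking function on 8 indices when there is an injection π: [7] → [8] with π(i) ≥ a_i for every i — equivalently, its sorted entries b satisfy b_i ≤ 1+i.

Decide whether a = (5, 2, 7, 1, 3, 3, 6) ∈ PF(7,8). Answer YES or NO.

Order a: b = (1, 2, 3, 3, 5, 6, 7).
  b_1=1 ≤ 2
  b_2=2 ≤ 3
  b_3=3 ≤ 4
  b_4=3 ≤ 5
  b_5=5 ≤ 6
  b_6=6 ≤ 7
  b_7=7 ≤ 8
All bounds hold ⇒ YES

YES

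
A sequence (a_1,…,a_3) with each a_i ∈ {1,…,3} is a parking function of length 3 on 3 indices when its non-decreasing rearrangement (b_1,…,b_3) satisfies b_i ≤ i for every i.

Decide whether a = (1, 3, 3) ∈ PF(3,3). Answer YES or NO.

Rearranged: b = (1, 3, 3).
  b_1=1 ≤ 1
  b_2=3 > 2
  fails at i=2 ⇒ NO

NO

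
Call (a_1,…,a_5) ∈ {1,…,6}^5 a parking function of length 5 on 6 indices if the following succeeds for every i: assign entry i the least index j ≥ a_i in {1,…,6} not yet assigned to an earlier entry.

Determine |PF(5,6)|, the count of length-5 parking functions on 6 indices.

|PF(5,6)| = (6+1−5)·(6+1)^{5−1} = 2 · 2401 = 4802 [KW]
E.g. (5,5,4,2,1) → sorted (1,2,4,5,5): b_i ≤ 1+i ∀i, a PF.

4802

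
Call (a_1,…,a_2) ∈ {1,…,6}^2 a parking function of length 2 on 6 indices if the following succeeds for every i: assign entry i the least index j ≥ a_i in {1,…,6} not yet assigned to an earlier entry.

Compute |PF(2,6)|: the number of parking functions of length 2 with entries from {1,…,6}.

35

|PF| = (6+1−2)·(6+1)^{2−1} = 5·7 = 35 [KW]
Example (4,6) → sorted (4,6): b_i ≤ 4+i ∀i, a PF.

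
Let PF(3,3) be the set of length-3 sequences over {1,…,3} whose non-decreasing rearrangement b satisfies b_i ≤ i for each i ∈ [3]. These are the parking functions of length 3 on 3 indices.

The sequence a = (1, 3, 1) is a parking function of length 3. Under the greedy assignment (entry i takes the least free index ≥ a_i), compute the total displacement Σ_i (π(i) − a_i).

Σπ = 3·4/2 = 6 (π permutes [3]); Σa = 1+3+1 = 5; disp = 6−5 = 1.

1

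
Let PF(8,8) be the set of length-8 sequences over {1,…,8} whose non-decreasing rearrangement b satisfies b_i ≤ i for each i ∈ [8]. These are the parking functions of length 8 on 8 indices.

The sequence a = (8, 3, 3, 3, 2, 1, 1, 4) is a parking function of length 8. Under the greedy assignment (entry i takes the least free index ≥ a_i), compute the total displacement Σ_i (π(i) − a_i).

11

Σπ = 36 ({1..8} each once); Σa = 8+3+3+3+2+1+1+4 = 25; disp = 36−25 = 11.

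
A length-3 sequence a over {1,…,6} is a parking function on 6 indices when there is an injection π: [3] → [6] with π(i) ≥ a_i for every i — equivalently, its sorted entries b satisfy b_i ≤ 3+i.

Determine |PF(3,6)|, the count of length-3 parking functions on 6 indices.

#PF = (6+1−3)·(6+1)^{3−1} = 4×49 = 196 (Konheim–Weiss)
E.g. (4,3,6) → sorted (3,4,6): b_i ≤ 3+i ∀i, a PF.

196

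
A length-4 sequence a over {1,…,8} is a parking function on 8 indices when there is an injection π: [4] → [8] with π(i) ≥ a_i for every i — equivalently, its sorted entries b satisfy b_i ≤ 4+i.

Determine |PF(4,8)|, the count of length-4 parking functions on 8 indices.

#PF = 5·9^3 = 5 · 729 = 3645 (Pollak)
Example (7,3,2,3) → sorted (2,3,3,7): b_i ≤ 4+i ∀i, a PF.

3645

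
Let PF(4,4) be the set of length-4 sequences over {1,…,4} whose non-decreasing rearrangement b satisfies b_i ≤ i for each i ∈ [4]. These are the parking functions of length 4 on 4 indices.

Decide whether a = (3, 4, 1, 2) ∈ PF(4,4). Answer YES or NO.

YES

Rearranged: b = (1, 2, 3, 4).
  b_1=1 ≤ 1
  b_2=2 ≤ 2
  b_3=3 ≤ 3
  b_4=4 ≤ 4
All bounds hold ⇒ YES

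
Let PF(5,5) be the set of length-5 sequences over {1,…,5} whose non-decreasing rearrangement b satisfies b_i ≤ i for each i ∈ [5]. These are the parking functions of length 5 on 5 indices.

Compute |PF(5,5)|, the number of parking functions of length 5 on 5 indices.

|PF| = (6−5)·6^(5−1) = 1·1296 = 1296 (Konheim–Weiss)
Example (4,1,5,3,1) → sorted (1,1,3,4,5): b_i ≤ i ∀i, a PF.

1296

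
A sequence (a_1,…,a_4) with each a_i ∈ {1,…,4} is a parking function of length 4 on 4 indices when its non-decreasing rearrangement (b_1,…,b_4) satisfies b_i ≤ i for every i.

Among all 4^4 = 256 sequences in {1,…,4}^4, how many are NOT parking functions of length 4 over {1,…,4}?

131

|PF(4,4)| = (4+1−4)·(4+1)^{4−1} = 1 · 125 = 125 [KW]
One tuple (3,4,4,1) → sorted (1,3,4,4): b_2=3>2, not a PF.
4^4 − 125 = 256 − 125 = 131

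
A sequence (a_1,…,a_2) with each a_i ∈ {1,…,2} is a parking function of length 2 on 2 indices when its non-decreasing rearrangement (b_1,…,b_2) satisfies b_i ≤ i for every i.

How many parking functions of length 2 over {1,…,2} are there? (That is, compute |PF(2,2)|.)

3

|PF(2,2)| = (2+1−2)·(2+1)^{2−1} = 1 · 3 = 3 (Konheim–Weiss)
One tuple (1,1) → sorted (1,1): b_i ≤ i ∀i, a PF.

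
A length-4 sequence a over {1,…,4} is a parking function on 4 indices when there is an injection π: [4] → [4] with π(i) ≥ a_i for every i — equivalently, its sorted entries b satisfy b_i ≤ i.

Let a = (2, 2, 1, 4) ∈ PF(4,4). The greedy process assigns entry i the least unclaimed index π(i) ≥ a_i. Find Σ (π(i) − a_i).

Σπ(i) = 1+…+4 = 10; Σa = 2+2+1+4 = 9; disp = 10−9 = 1.

1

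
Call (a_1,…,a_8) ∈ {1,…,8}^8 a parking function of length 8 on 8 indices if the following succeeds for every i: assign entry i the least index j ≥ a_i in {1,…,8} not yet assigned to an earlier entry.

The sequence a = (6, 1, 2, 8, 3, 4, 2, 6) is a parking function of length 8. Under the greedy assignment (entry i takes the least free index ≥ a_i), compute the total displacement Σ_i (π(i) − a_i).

4

Σπ = 8·9/2 = 36 (π permutes [8]); Σa = 6+1+2+8+3+4+2+6 = 32; disp = 36−32 = 4.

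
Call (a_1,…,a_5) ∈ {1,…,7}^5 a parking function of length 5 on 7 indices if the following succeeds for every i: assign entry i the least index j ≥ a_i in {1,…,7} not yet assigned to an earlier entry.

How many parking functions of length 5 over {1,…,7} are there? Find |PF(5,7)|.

12288

Count = (7+1−5)·(7+1)^{5−1} = 3 · 4096 = 12288
E.g. (3,2,1,1,3) → sorted (1,1,2,3,3): b_i ≤ 2+i ∀i, a PF.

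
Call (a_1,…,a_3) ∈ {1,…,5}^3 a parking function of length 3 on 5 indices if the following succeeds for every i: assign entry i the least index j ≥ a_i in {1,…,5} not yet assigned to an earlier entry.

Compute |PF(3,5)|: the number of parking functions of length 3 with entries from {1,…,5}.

Count = (5+1−3)·(5+1)^{3−1} = 3 · 36 = 108 (Konheim–Weiss)
Example (4,1,5) → sorted (1,4,5): b_i ≤ 2+i ∀i, a PF.

108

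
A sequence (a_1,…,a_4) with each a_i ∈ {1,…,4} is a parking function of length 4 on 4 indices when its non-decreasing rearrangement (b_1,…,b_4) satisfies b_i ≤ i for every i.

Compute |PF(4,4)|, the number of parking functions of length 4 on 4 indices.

|PF| = 1·5^3 = 1 · 125 = 125 (Pollak)
One tuple (2,3,3,1) → sorted (1,2,3,3): b_i ≤ i ∀i, a PF.

125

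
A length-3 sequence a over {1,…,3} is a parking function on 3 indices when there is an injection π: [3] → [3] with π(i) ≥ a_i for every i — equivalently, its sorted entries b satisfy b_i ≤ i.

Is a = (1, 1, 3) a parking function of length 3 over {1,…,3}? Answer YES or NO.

Order a: b = (1, 1, 3).
  b_1=1 ≤ 1
  b_2=1 ≤ 2
  b_3=3 ≤ 3
All bounds hold ⇒ YES

YES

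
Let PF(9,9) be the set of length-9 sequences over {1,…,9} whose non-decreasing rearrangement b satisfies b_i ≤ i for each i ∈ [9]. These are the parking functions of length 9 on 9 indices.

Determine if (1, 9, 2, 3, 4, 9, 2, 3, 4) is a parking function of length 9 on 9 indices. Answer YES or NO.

NO

Rearranged: b = (1, 2, 2, 3, 3, 4, 4, 9, 9).
  b_1=1 ≤ 1
  b_2=2 ≤ 2
  b_3=2 ≤ 3
  b_4=3 ≤ 4
  b_5=3 ≤ 5
  b_6=4 ≤ 6
  b_7=4 ≤ 7
  b_8=9 > 8
  fails at i=8 ⇒ NO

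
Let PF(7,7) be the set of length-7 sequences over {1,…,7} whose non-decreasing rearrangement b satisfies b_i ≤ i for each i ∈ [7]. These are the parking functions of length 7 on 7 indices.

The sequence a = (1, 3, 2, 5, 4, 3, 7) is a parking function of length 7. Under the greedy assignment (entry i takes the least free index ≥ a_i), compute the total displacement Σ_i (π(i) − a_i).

3

Σπ = 7·8/2 = 28 (π permutes [7]); Σa = 1+3+2+5+4+3+7 = 25; disp = 28−25 = 3.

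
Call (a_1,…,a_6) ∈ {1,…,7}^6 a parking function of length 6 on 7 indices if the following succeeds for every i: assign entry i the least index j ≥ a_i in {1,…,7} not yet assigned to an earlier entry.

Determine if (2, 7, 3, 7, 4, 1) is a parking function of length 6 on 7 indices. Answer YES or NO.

Sorted: b = (1, 2, 3, 4, 7, 7).
  b_1=1 ≤ 2
  b_2=2 ≤ 3
  b_3=3 ≤ 4
  b_4=4 ≤ 5
  b_5=7 > 6
  fails at i=5 ⇒ NO

NO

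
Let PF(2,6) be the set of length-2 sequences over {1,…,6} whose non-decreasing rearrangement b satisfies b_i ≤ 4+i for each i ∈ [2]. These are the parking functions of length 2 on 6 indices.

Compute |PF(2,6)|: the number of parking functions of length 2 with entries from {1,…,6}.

Count = 5·7^1 = 5 · 7 = 35 (Pollak)
Check (1,5) → sorted (1,5): b_i ≤ 4+i ∀i, a PF.

35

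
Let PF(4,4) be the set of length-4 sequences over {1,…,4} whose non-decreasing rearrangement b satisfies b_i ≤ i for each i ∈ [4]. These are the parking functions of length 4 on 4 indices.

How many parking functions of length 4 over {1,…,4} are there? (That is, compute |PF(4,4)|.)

Count = 1·5^3 = 1 · 125 = 125 (Konheim–Weiss)
One tuple (2,2,3,1) → sorted (1,2,2,3): b_i ≤ i ∀i, a PF.

125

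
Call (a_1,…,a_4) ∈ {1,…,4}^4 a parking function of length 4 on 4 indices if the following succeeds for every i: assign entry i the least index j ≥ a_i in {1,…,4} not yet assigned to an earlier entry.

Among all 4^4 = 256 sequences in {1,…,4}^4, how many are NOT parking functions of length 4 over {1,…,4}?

131

|PF(4,4)| = (4−4+1)·(4+1)^(4−1) = 1×125 = 125
E.g. (2,4,4,2) → sorted (2,2,4,4): b_1=2>1, not a PF.
Total 256; non-PF = 256−125 = 131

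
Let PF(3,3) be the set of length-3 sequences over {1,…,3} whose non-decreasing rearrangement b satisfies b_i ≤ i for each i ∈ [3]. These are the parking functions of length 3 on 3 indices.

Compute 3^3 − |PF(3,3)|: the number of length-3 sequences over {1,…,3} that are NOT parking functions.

Count = (3−3+1)·(3+1)^(3−1) = 1×16 = 16 (Pollak)
One tuple (2,3,2) → sorted (2,2,3): b_1=2>1, not a PF.
So 27 − 16 = 11 fail.

11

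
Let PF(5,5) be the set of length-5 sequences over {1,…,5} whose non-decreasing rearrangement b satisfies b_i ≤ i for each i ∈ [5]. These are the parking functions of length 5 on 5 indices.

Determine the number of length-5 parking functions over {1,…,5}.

1296

|PF| = (5+1−5)·(5+1)^{5−1} = 1·1296 = 1296 (Pollak)
E.g. (4,5,1,1,2) → sorted (1,1,2,4,5): b_i ≤ i ∀i, a PF.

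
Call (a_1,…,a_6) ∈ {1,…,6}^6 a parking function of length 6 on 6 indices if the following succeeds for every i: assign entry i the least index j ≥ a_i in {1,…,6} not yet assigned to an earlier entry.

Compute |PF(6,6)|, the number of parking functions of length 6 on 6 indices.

16807

#PF = (6+1−6)·(6+1)^{6−1} = 1·16807 = 16807 [KW]
Check (6,3,5,1,2,1) → sorted (1,1,2,3,5,6): b_i ≤ i ∀i, a PF.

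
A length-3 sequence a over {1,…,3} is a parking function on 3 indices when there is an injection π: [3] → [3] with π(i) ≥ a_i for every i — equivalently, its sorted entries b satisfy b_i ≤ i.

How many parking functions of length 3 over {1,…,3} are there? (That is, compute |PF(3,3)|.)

Count = (4−3)·4^(3−1) = 1 · 16 = 16
E.g. (2,2,1) → sorted (1,2,2): b_i ≤ i ∀i, a PF.

16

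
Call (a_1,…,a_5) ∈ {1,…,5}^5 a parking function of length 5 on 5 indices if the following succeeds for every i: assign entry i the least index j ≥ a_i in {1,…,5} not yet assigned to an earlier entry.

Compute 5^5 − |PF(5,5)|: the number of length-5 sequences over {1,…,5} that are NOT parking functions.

#PF = 1·6^4 = 1·1296 = 1296 (Konheim–Weiss)
One tuple (5,3,4,2,5) → sorted (2,3,4,5,5): b_1=2>1, not a PF.
5^5 − 1296 = 3125 − 1296 = 1829

1829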